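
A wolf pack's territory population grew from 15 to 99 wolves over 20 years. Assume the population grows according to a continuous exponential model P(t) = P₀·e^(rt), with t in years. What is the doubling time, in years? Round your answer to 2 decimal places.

r = ln(99/15) / 20 = ln(6.6) / 20 ≈ 0.094353 per year
doubling time = ln 2 / |r| = 0.69315 / 0.094353

doubling time ≈ 7.35 years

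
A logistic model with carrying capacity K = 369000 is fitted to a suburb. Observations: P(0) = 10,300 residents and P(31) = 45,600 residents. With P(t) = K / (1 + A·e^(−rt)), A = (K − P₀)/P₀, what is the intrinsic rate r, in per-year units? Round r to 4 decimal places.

r ≈ 0.0513 per year

A = (369000 − 10300)/10300 = 34.82524
45600 = 369000/(1 + 34.82524·e^(−r·31)) → e^(−31r) = (8.09211 − 1)/34.82524 = 0.203648
r = −ln(0.203648)/31 = 1.59136/31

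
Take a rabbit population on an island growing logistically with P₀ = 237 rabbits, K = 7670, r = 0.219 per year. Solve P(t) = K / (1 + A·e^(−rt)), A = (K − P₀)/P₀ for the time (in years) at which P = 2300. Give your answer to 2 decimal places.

t ≈ 11.86 years

A = (7670 − 237)/237 = 31.36287
2300 = 7670/(1 + 31.36287·e^(−0.219t)) → 1 + 31.36287·e^(−0.219t) = 3.33478
e^(−0.219t) = 0.074444 → t = ln(13.43289)/0.219 = 2.59771/0.219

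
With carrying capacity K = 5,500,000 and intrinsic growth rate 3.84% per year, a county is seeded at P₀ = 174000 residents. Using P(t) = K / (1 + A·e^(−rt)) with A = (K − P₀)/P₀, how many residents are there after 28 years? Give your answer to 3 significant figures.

A = (5500000 − 174000)/174000 = 30.6092
P(28) = 5500000 / (1 + 30.6092·e^(−0.0384·28)) = 5500000 / (1 + 30.6092·0.34123)
= 5500000 / 11.44476 ≈ 480569.25

≈ 481,000 residents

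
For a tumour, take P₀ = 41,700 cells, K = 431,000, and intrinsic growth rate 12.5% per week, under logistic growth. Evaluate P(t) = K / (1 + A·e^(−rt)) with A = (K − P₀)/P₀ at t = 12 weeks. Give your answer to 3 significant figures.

A = (431000 − 41700)/41700 = 9.33573
P(12) = 431000 / (1 + 9.33573·e^(−0.125·12)) = 431000 / (1 + 9.33573·0.22313)
= 431000 / 3.08308 ≈ 139795.12

≈ 140,000 cells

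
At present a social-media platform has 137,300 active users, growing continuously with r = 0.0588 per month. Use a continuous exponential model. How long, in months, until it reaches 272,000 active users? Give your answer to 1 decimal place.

t ≈ 11.6 months

272000 = 137300 · e^(0.0588·t)
t = ln(272000/137300) / 0.0588 = ln(1.98106) / 0.0588 = 0.68363 / 0.0588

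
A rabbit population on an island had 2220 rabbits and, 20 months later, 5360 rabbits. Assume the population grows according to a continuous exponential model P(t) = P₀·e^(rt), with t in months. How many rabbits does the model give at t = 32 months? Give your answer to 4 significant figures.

r = ln(5360/2220) / 20 ≈ 0.044073 per month
P(32) = 2220 · e^(0.044073·32) = 2220 · 4.09731 ≈ 9096.03

≈ 9,096 rabbits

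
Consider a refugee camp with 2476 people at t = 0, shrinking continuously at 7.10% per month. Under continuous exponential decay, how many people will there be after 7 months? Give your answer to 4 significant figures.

P(7) = 2476 · e^(-0.071·7) = 2476 · e^(-0.497)
= 2476 · 0.60835 ≈ 1506.28

≈ 1,506 people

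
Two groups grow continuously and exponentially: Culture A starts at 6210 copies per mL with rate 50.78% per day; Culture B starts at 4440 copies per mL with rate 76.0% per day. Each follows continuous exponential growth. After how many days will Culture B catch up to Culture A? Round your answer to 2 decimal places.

t ≈ 1.33 days

6210·e^(0.5078t) = 4440·e^(0.76t)
6210/4440 = e^((0.76 − 0.5078)t) → ln(1.39865) = 0.2522·t
t = 0.33551 / 0.2522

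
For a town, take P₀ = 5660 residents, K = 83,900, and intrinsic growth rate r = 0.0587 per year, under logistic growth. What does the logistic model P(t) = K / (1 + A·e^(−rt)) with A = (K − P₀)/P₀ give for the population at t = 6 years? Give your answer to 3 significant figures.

A = (83900 − 5660)/5660 = 13.82332
P(6) = 83900 / (1 + 13.82332·e^(−0.0587·6)) = 83900 / (1 + 13.82332·0.703139)
= 83900 / 10.71972 ≈ 7826.69

≈ 7,830 residents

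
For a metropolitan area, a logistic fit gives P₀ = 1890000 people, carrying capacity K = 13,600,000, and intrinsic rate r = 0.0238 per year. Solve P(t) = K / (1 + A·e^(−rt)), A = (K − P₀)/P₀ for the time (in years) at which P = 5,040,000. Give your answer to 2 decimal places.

t ≈ 54.38 years

A = (13600000 − 1890000)/1890000 = 6.19577
5040000 = 13600000/(1 + 6.19577·e^(−0.0238t)) → 1 + 6.19577·e^(−0.0238t) = 2.69841
e^(−0.0238t) = 0.274125 → t = ln(3.64798)/0.0238 = 1.29417/0.0238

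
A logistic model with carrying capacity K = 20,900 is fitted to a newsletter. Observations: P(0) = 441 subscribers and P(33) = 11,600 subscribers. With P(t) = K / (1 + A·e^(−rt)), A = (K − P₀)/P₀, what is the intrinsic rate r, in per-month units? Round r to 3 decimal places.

r ≈ 0.123 per month

A = (20900 − 441)/441 = 46.39229
11600 = 20900/(1 + 46.39229·e^(−r·33)) → e^(−33r) = (1.80172 − 1)/46.39229 = 0.017281
r = −ln(0.017281)/33 = 4.05812/33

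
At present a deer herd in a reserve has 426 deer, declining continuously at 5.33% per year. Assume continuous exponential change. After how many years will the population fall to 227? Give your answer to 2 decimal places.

t ≈ 11.81 years

227 = 426 · e^(-0.0533·t)
t = ln(227/426) / -0.0533 = ln(0.53286) / -0.0533 = -0.62949 / -0.0533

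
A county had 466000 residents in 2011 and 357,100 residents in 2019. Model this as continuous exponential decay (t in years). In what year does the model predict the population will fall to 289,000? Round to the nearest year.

year 2025

r = ln(357100/466000) / 8 = -0.26617/8 ≈ -0.033271 per year
t = ln(289000/466000) / r = -0.47776/-0.033271 ≈ 14.36 years after 2011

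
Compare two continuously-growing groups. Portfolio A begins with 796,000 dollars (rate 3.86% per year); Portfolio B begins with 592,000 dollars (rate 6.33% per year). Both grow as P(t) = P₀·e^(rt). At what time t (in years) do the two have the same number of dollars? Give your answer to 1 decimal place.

796000·e^(0.0386t) = 592000·e^(0.0633t)
796000/592000 = e^((0.0633 − 0.0386)t) → ln(1.34459) = 0.0247·t
t = 0.29609 / 0.0247

t ≈ 12.0 years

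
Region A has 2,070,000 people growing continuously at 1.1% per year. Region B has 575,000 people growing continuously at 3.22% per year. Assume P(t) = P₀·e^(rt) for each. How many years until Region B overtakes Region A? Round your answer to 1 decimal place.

2070000·e^(0.011t) = 575000·e^(0.0322t)
2070000/575000 = e^((0.0322 − 0.011)t) → ln(3.6) = 0.0212·t
t = 1.28093 / 0.0212

t ≈ 60.4 years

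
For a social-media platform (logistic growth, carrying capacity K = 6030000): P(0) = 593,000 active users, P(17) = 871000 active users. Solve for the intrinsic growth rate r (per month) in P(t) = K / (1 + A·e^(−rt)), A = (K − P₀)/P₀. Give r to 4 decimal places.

r ≈ 0.0257 per month

A = (6030000 − 593000)/593000 = 9.16863
871000 = 6030000/(1 + 9.16863·e^(−r·17)) → e^(−17r) = (6.92308 − 1)/9.16863 = 0.646015
r = −ln(0.646015)/17 = 0.43693/17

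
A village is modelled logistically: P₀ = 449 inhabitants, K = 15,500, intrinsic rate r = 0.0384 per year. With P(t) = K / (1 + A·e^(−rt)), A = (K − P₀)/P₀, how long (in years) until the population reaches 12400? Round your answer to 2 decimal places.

t ≈ 127.56 years

A = (15500 − 449)/449 = 33.52116
12400 = 15500/(1 + 33.52116·e^(−0.0384t)) → 1 + 33.52116·e^(−0.0384t) = 1.25
e^(−0.0384t) = 0.007458 → t = ln(134.08463)/0.0384 = 4.89847/0.0384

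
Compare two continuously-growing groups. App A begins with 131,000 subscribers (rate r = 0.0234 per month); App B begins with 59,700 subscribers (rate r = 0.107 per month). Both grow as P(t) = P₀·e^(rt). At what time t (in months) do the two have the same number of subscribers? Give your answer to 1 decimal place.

t ≈ 9.4 months

131000·e^(0.0234t) = 59700·e^(0.107t)
131000/59700 = e^((0.107 − 0.0234)t) → ln(2.1943) = 0.0836·t
t = 0.78587 / 0.0836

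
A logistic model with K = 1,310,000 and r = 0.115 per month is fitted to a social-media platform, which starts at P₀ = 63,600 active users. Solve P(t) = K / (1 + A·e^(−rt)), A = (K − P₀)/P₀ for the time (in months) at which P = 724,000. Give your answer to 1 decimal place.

A = (1310000 − 63600)/63600 = 19.59748
724000 = 1310000/(1 + 19.59748·e^(−0.115t)) → 1 + 19.59748·e^(−0.115t) = 1.80939
e^(−0.115t) = 0.041301 → t = ln(24.21259)/0.115 = 3.18687/0.115

t ≈ 27.7 months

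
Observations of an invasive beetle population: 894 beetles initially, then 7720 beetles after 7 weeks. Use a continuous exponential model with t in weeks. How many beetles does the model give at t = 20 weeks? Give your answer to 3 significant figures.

r = ln(7720/894) / 7 ≈ 0.307981 per week
P(20) = 894 · e^(0.307981·20) = 894 · 473.24397 ≈ 423080.11

≈ 423,000 beetles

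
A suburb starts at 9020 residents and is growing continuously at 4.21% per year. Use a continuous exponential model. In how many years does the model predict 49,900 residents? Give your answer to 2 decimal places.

t ≈ 40.63 years

49900 = 9020 · e^(0.0421·t)
t = ln(49900/9020) / 0.0421 = ln(5.53215) / 0.0421 = 1.71058 / 0.0421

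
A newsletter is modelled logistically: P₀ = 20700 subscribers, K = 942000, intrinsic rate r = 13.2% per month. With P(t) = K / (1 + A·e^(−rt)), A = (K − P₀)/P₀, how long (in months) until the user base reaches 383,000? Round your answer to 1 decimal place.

A = (942000 − 20700)/20700 = 44.50725
383000 = 942000/(1 + 44.50725·e^(−0.132t)) → 1 + 44.50725·e^(−0.132t) = 2.45953
e^(−0.132t) = 0.032793 → t = ln(30.49423)/0.132 = 3.41754/0.132

t ≈ 25.9 months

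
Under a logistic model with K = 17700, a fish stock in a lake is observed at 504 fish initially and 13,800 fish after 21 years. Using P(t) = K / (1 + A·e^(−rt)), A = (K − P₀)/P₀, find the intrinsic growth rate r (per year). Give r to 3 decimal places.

A = (17700 − 504)/504 = 34.11905
13800 = 17700/(1 + 34.11905·e^(−r·21)) → e^(−21r) = (1.28261 − 1)/34.11905 = 0.008283
r = −ln(0.008283)/21 = 4.79355/21

r ≈ 0.228 per year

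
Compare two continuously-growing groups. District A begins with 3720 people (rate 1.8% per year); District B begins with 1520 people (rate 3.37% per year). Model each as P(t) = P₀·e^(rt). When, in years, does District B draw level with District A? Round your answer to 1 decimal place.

3720·e^(0.018t) = 1520·e^(0.0337t)
3720/1520 = e^((0.0337 − 0.018)t) → ln(2.44737) = 0.0157·t
t = 0.89501 / 0.0157

t ≈ 57.0 years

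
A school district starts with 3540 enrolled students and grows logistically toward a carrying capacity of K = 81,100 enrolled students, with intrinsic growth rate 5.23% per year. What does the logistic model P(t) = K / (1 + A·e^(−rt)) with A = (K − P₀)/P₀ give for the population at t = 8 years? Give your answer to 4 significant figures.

≈ 5,260 enrolled students

A = (81100 − 3540)/3540 = 21.9096
P(8) = 81100 / (1 + 21.9096·e^(−0.0523·8)) = 81100 / (1 + 21.9096·0.658099)
= 81100 / 15.41869 ≈ 5259.85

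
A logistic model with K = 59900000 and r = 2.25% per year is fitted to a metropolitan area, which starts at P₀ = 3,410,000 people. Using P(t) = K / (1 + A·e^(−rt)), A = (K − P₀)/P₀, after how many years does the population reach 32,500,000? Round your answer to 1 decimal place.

A = (59900000 − 3410000)/3410000 = 16.56598
32500000 = 59900000/(1 + 16.56598·e^(−0.0225t)) → 1 + 16.56598·e^(−0.0225t) = 1.84308
e^(−0.0225t) = 0.050892 → t = ln(19.64943)/0.0225 = 2.97805/0.0225

t ≈ 132.4 years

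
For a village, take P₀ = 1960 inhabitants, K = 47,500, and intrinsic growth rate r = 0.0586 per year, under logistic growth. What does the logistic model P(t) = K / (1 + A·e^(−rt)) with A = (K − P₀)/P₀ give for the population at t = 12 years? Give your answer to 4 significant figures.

A = (47500 − 1960)/1960 = 23.23469
P(12) = 47500 / (1 + 23.23469·e^(−0.0586·12)) = 47500 / (1 + 23.23469·0.494999)
= 47500 / 12.50114 ≈ 3799.65

≈ 3,800 inhabitants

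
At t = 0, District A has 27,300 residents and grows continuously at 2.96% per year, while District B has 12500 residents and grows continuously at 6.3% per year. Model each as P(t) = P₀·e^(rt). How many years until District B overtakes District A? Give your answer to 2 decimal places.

t ≈ 23.39 years

27300·e^(0.0296t) = 12500·e^(0.063t)
27300/12500 = e^((0.063 − 0.0296)t) → ln(2.184) = 0.0334·t
t = 0.78116 / 0.0334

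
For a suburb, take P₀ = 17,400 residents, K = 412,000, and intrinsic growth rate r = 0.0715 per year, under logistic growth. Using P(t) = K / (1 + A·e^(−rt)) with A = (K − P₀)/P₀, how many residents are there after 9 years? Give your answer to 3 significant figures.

A = (412000 − 17400)/17400 = 22.67816
P(9) = 412000 / (1 + 22.67816·e^(−0.0715·9)) = 412000 / (1 + 22.67816·0.52545)
= 412000 / 12.91624 ≈ 31897.82

≈ 31,900 residents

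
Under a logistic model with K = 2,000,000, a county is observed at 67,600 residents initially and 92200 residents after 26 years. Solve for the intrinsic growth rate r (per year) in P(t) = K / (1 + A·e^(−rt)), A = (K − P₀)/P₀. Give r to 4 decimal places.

A = (2000000 − 67600)/67600 = 28.5858
92200 = 2000000/(1 + 28.5858·e^(−r·26)) → e^(−26r) = (21.69197 − 1)/28.5858 = 0.723855
r = −ln(0.723855)/26 = 0.32316/26

r ≈ 0.0124 per year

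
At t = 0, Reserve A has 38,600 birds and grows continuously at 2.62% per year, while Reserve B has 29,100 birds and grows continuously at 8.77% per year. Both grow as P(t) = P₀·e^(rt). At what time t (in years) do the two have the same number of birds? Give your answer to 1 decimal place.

38600·e^(0.0262t) = 29100·e^(0.0877t)
38600/29100 = e^((0.0877 − 0.0262)t) → ln(1.32646) = 0.0615·t
t = 0.28251 / 0.0615

t ≈ 4.6 years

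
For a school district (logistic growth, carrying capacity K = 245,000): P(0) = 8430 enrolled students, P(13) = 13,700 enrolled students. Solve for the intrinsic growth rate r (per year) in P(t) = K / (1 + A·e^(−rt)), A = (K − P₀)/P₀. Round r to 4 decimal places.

A = (245000 − 8430)/8430 = 28.06287
13700 = 245000/(1 + 28.06287·e^(−r·13)) → e^(−13r) = (17.88321 − 1)/28.06287 = 0.601621
r = −ln(0.601621)/13 = 0.50813/13

r ≈ 0.0391 per year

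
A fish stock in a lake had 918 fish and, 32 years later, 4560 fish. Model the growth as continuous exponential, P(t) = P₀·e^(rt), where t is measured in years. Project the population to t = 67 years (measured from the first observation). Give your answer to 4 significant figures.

r = ln(4560/918) / 32 ≈ 0.05009 per year
P(67) = 918 · e^(0.05009·67) = 918 · 28.67516 ≈ 26323.79

≈ 26,320 fish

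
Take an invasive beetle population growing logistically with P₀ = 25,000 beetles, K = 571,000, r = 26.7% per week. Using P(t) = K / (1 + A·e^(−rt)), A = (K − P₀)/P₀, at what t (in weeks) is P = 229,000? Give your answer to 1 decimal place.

A = (571000 − 25000)/25000 = 21.84
229000 = 571000/(1 + 21.84·e^(−0.267t)) → 1 + 21.84·e^(−0.267t) = 2.49345
e^(−0.267t) = 0.068381 → t = ln(14.62386)/0.267 = 2.68265/0.267

t ≈ 10.0 weeks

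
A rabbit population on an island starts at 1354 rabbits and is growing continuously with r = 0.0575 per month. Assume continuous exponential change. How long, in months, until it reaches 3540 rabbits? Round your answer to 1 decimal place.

3540 = 1354 · e^(0.0575·t)
t = ln(3540/1354) / 0.0575 = ln(2.61448) / 0.0575 = 0.96106 / 0.0575

t ≈ 16.7 months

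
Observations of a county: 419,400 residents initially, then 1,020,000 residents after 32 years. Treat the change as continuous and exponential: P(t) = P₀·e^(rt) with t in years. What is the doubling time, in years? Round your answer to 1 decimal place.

doubling time ≈ 25.0 years

r = ln(1020000/419400) / 32 = ln(2.43205) / 32 ≈ 0.027773 per year
doubling time = ln 2 / |r| = 0.69315 / 0.027773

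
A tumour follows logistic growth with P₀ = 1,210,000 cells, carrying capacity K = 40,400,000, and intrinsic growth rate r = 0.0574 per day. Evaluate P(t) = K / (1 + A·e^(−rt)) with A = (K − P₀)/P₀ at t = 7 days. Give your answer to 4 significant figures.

A = (40400000 − 1210000)/1210000 = 32.38843
P(7) = 40400000 / (1 + 32.38843·e^(−0.0574·7)) = 40400000 / (1 + 32.38843·0.669115)
= 40400000 / 22.67157 ≈ 1781967.48

≈ 1,782,000 cells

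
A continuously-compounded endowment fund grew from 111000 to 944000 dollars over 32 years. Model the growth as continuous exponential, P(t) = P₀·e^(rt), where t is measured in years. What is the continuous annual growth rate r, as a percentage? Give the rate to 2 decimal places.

944000 = 111000 · e^(r·32)
e^(32r) = 944000/111000 = 8.5045
r = ln(8.5045) / 32 = 2.1406 / 32

r ≈ 6.69% per year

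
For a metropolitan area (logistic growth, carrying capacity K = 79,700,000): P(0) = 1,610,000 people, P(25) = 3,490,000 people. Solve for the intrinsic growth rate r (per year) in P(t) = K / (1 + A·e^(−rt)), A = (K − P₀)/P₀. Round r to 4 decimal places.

A = (79700000 − 1610000)/1610000 = 48.50311
3490000 = 79700000/(1 + 48.50311·e^(−r·25)) → e^(−25r) = (22.83668 − 1)/48.50311 = 0.450212
r = −ln(0.450212)/25 = 0.79804/25

r ≈ 0.0319 per year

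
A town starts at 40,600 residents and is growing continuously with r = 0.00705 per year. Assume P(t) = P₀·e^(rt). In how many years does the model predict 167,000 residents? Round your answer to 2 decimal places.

167000 = 40600 · e^(0.00705·t)
t = ln(167000/40600) / 0.00705 = ln(4.1133) / 0.00705 = 1.41423 / 0.00705

t ≈ 200.60 years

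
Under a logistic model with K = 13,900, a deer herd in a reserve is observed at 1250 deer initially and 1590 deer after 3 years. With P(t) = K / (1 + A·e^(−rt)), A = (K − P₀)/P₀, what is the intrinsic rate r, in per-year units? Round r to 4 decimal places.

A = (13900 − 1250)/1250 = 10.12
1590 = 13900/(1 + 10.12·e^(−r·3)) → e^(−3r) = (8.74214 − 1)/10.12 = 0.765033
r = −ln(0.765033)/3 = 0.26784/3

r ≈ 0.0893 per year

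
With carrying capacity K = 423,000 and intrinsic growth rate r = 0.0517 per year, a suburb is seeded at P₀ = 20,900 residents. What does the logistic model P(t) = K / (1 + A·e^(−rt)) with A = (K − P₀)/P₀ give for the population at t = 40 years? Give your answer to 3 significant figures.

A = (423000 − 20900)/20900 = 19.23923
P(40) = 423000 / (1 + 19.23923·e^(−0.0517·40)) = 423000 / (1 + 19.23923·0.126438)
= 423000 / 3.43258 ≈ 123230.99

≈ 123,000 residents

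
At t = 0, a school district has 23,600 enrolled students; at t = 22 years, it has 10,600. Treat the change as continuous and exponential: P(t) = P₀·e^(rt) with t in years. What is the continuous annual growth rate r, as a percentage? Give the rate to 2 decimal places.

r ≈ -3.64% per year

10600 = 23600 · e^(r·22)
e^(22r) = 10600/23600 = 0.44915
r = ln(0.44915) / 22 = -0.80039 / 22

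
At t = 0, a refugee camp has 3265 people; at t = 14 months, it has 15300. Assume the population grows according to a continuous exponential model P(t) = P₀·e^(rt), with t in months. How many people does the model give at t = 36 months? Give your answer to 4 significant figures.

r = ln(15300/3265) / 14 ≈ 0.110328 per month
P(36) = 3265 · e^(0.110328·36) = 3265 · 53.08056 ≈ 173308.03

≈ 173,300 people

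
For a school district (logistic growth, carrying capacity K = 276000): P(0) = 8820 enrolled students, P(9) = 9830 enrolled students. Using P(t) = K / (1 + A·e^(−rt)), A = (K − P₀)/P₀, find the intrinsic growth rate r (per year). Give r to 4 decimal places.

r ≈ 0.0125 per year

A = (276000 − 8820)/8820 = 30.29252
9830 = 276000/(1 + 30.29252·e^(−r·9)) → e^(−9r) = (28.07731 − 1)/30.29252 = 0.893861
r = −ln(0.893861)/9 = 0.1122/9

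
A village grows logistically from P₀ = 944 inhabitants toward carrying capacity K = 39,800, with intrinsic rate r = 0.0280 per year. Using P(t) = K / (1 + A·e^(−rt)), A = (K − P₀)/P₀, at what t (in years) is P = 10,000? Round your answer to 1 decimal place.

A = (39800 − 944)/944 = 41.16102
10000 = 39800/(1 + 41.16102·e^(−0.028t)) → 1 + 41.16102·e^(−0.028t) = 3.98
e^(−0.028t) = 0.072399 → t = ln(13.81242)/0.028 = 2.62557/0.028

t ≈ 93.8 years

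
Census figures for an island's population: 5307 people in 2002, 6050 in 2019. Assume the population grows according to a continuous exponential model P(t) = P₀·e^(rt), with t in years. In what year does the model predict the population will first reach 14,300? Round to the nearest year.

year 2131

r = ln(6050/5307) / 17 = 0.13103/17 ≈ 0.007708 per year
t = ln(14300/5307) / r = 0.99123/0.007708 ≈ 128.6 years after 2002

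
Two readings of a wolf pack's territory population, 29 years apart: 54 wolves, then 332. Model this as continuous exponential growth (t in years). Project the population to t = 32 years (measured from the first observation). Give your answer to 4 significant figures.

≈ 400.6 wolves

r = ln(332/54) / 29 ≈ 0.062626 per year
P(32) = 54 · e^(0.062626·32) = 54 · 7.41888 ≈ 400.62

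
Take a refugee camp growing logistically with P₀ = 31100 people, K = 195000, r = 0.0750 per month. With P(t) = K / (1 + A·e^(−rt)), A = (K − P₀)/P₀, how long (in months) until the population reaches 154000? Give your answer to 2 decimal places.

A = (195000 − 31100)/31100 = 5.2701
154000 = 195000/(1 + 5.2701·e^(−0.075t)) → 1 + 5.2701·e^(−0.075t) = 1.26623
e^(−0.075t) = 0.050518 → t = ln(19.795)/0.075 = 2.98543/0.075

t ≈ 39.81 months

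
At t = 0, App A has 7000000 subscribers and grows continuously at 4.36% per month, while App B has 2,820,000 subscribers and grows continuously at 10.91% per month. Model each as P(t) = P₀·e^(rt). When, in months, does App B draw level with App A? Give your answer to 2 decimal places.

t ≈ 13.88 months

7000000·e^(0.0436t) = 2820000·e^(0.1091t)
7000000/2820000 = e^((0.1091 − 0.0436)t) → ln(2.48227) = 0.0655·t
t = 0.90917 / 0.0655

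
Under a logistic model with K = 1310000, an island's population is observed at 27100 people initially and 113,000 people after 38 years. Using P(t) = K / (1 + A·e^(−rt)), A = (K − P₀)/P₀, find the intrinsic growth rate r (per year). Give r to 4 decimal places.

r ≈ 0.0394 per year

A = (1310000 − 27100)/27100 = 47.33948
113000 = 1310000/(1 + 47.33948·e^(−r·38)) → e^(−38r) = (11.59292 − 1)/47.33948 = 0.223765
r = −ln(0.223765)/38 = 1.49716/38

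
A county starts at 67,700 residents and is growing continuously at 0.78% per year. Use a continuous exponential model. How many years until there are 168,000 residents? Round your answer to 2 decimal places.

t ≈ 116.52 years

168000 = 67700 · e^(0.0078·t)
t = ln(168000/67700) / 0.0078 = ln(2.48154) / 0.0078 = 0.90888 / 0.0078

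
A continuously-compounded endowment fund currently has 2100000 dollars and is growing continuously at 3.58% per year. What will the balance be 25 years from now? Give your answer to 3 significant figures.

≈ 5,140,000 dollars

P(25) = 2100000 · e^(0.0358·25) = 2100000 · e^(0.895)
= 2100000 · 2.44734 ≈ 5139405.16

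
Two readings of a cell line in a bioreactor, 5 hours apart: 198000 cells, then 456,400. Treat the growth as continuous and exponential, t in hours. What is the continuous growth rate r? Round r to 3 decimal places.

r ≈ 0.167 per hour

456400 = 198000 · e^(r·5)
e^(5r) = 456400/198000 = 2.30505
r = ln(2.30505) / 5 = 0.8351 / 5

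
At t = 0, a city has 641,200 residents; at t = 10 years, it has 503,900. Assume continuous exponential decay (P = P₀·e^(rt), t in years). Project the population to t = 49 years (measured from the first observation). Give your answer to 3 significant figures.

≈ 197,000 residents

r = ln(503900/641200) / 10 ≈ -0.024096 per year
P(49) = 641200 · e^(-0.024096·49) = 641200 · 0.30706 ≈ 196885.01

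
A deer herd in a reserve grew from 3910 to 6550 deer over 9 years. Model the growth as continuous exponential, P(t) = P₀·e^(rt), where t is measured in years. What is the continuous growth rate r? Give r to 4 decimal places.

r ≈ 0.0573 per year

6550 = 3910 · e^(r·9)
e^(9r) = 6550/3910 = 1.67519
r = ln(1.67519) / 9 = 0.51593 / 9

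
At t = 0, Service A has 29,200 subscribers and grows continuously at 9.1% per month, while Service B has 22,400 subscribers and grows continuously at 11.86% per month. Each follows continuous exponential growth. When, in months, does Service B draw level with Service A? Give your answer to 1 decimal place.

t ≈ 9.6 months

29200·e^(0.091t) = 22400·e^(0.1186t)
29200/22400 = e^((0.1186 − 0.091)t) → ln(1.30357) = 0.0276·t
t = 0.26511 / 0.0276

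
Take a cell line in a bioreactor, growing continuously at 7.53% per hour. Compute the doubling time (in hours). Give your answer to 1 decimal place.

doubling time ≈ 9.2 hours

doubling time = ln(2) / |r| = 0.69315 / 0.0753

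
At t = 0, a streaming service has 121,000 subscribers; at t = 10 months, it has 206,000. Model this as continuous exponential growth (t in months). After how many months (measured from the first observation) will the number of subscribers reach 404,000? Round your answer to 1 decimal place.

r = ln(206000/121000) / 10 ≈ 0.053209 per month
t = ln(404000/121000) / r = 1.20562 / 0.053209 ≈ 22.658

t ≈ 22.7 months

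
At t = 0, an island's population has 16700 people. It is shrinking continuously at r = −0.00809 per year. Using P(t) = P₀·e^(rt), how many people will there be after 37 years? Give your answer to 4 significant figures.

≈ 12,380 people

P(37) = 16700 · e^(-0.00809·37) = 16700 · e^(-0.29933)
= 16700 · 0.74131 ≈ 12379.96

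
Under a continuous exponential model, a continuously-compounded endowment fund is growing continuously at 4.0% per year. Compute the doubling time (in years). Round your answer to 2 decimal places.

doubling time = ln(2) / |r| = 0.69315 / 0.04

doubling time ≈ 17.33 years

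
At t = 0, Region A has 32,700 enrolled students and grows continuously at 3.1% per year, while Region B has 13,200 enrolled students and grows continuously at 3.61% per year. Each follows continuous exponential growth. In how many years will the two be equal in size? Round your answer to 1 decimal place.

32700·e^(0.031t) = 13200·e^(0.0361t)
32700/13200 = e^((0.0361 − 0.031)t) → ln(2.47727) = 0.0051·t
t = 0.90716 / 0.0051

t ≈ 177.9 years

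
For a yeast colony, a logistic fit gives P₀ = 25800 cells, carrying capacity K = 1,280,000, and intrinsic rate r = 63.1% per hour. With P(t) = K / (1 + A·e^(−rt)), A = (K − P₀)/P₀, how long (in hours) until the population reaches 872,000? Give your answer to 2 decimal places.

t ≈ 7.36 hours

A = (1280000 − 25800)/25800 = 48.6124
872000 = 1280000/(1 + 48.6124·e^(−0.631t)) → 1 + 48.6124·e^(−0.631t) = 1.46789
e^(−0.631t) = 0.009625 → t = ln(103.8971)/0.631 = 4.6434/0.631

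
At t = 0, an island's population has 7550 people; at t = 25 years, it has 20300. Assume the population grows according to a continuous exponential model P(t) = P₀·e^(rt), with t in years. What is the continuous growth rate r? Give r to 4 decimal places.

r ≈ 0.0396 per year

20300 = 7550 · e^(r·25)
e^(25r) = 20300/7550 = 2.68874
r = ln(2.68874) / 25 = 0.98907 / 25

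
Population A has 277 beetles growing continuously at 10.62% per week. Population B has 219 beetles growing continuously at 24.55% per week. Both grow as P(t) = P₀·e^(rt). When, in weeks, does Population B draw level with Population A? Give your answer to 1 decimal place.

277·e^(0.1062t) = 219·e^(0.2455t)
277/219 = e^((0.2455 − 0.1062)t) → ln(1.26484) = 0.1393·t
t = 0.23495 / 0.1393

t ≈ 1.7 weeks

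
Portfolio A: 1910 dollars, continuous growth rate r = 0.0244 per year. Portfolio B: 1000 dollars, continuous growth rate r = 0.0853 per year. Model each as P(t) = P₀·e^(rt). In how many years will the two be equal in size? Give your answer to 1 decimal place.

1910·e^(0.0244t) = 1000·e^(0.0853t)
1910/1000 = e^((0.0853 − 0.0244)t) → ln(1.91) = 0.0609·t
t = 0.6471 / 0.0609

t ≈ 10.6 years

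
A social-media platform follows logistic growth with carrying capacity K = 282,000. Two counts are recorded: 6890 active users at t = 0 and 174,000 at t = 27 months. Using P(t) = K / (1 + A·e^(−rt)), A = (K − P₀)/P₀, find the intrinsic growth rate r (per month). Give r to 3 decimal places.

r ≈ 0.154 per month

A = (282000 − 6890)/6890 = 39.92888
174000 = 282000/(1 + 39.92888·e^(−r·27)) → e^(−27r) = (1.62069 − 1)/39.92888 = 0.015545
r = −ln(0.015545)/27 = 4.16402/27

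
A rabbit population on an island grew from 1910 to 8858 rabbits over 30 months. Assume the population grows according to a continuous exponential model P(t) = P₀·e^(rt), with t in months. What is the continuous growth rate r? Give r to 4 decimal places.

r ≈ 0.0511 per month

8858 = 1910 · e^(r·30)
e^(30r) = 8858/1910 = 4.6377
r = ln(4.6377) / 30 = 1.53422 / 30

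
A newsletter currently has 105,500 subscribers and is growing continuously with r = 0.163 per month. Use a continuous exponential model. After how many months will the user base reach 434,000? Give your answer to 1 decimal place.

t ≈ 8.7 months

434000 = 105500 · e^(0.163·t)
t = ln(434000/105500) / 0.163 = ln(4.11374) / 0.163 = 1.41433 / 0.163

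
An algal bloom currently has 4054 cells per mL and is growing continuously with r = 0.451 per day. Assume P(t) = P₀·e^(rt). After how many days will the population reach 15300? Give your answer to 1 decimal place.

t ≈ 2.9 days

15300 = 4054 · e^(0.451·t)
t = ln(15300/4054) / 0.451 = ln(3.77405) / 0.451 = 1.32815 / 0.451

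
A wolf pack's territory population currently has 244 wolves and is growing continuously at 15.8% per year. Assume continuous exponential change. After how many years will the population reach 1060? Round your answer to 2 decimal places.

1060 = 244 · e^(0.158·t)
t = ln(1060/244) / 0.158 = ln(4.34426) / 0.158 = 1.46886 / 0.158

t ≈ 9.30 years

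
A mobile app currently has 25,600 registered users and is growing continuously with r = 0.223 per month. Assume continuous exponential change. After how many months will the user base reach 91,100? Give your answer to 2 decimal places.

t ≈ 5.69 months

91100 = 25600 · e^(0.223·t)
t = ln(91100/25600) / 0.223 = ln(3.55859) / 0.223 = 1.26937 / 0.223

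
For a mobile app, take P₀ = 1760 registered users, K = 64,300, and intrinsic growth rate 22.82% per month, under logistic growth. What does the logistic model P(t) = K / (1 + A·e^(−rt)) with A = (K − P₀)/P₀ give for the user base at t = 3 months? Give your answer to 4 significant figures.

A = (64300 − 1760)/1760 = 35.53409
P(3) = 64300 / (1 + 35.53409·e^(−0.2282·3)) = 64300 / (1 + 35.53409·0.504292)
= 64300 / 18.91955 ≈ 3398.6

≈ 3,399 registered users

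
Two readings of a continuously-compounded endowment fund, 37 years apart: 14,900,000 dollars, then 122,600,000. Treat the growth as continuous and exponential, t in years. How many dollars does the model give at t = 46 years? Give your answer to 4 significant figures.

r = ln(122600000/14900000) / 37 ≈ 0.056961 per year
P(46) = 14900000 · e^(0.056961·46) = 14900000 · 13.7387 ≈ 204706688.47

≈ 204,700,000 dollars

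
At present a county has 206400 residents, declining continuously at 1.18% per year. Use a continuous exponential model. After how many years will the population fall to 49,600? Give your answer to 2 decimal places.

t ≈ 120.83 years

49600 = 206400 · e^(-0.0118·t)
t = ln(49600/206400) / -0.0118 = ln(0.24031) / -0.0118 = -1.42583 / -0.0118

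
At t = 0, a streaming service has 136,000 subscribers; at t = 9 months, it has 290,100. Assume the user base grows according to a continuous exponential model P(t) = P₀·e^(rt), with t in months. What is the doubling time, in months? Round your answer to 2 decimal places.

doubling time ≈ 8.23 months

r = ln(290100/136000) / 9 = ln(2.13309) / 9 ≈ 0.084175 per month
doubling time = ln 2 / |r| = 0.69315 / 0.084175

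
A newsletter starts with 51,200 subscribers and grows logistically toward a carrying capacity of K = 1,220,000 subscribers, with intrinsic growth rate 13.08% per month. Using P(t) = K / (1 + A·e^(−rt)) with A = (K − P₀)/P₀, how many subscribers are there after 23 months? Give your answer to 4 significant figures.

A = (1220000 − 51200)/51200 = 22.82812
P(23) = 1220000 / (1 + 22.82812·e^(−0.1308·23)) = 1220000 / (1 + 22.82812·0.049371)
= 1220000 / 2.12704 ≈ 573567.45

≈ 573,600 subscribers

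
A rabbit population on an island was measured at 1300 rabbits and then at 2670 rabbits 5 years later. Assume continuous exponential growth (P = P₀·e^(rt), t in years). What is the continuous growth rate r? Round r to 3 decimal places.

r ≈ 0.144 per year

2670 = 1300 · e^(r·5)
e^(5r) = 2670/1300 = 2.05385
r = ln(2.05385) / 5 = 0.71971 / 5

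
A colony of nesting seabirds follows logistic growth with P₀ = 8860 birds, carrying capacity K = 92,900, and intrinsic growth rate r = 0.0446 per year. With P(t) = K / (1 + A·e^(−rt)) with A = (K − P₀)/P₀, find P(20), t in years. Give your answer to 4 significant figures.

≈ 19,010 birds

A = (92900 − 8860)/8860 = 9.48533
P(20) = 92900 / (1 + 9.48533·e^(−0.0446·20)) = 92900 / (1 + 9.48533·0.409835)
= 92900 / 4.88742 ≈ 19007.98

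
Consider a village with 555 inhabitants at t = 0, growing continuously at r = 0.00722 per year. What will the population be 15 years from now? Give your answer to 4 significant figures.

≈ 618.5 inhabitants

P(15) = 555 · e^(0.00722·15) = 555 · e^(0.1083)
= 555 · 1.11438 ≈ 618.48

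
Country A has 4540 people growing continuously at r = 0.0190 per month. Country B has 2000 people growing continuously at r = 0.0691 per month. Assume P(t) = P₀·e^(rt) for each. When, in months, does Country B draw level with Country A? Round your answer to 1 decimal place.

4540·e^(0.019t) = 2000·e^(0.0691t)
4540/2000 = e^((0.0691 − 0.019)t) → ln(2.27) = 0.0501·t
t = 0.81978 / 0.0501

t ≈ 16.4 months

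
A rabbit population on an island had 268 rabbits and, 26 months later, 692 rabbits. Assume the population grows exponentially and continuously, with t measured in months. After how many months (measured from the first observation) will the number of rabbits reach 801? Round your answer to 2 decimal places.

r = ln(692/268) / 26 ≈ 0.036485 per month
t = ln(801/268) / r = 1.09487 / 0.036485 ≈ 30.009

t ≈ 30.01 months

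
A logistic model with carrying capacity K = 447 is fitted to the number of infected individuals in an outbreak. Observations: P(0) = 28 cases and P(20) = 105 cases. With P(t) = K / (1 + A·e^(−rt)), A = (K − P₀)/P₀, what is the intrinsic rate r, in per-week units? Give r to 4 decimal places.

A = (447 − 28)/28 = 14.96429
105 = 447/(1 + 14.96429·e^(−r·20)) → e^(−20r) = (4.25714 − 1)/14.96429 = 0.217661
r = −ln(0.217661)/20 = 1.52482/20

r ≈ 0.0762 per week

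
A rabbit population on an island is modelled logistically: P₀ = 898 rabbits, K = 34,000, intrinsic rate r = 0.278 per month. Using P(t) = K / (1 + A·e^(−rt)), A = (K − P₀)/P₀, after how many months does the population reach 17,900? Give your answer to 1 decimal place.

A = (34000 − 898)/898 = 36.86192
17900 = 34000/(1 + 36.86192·e^(−0.278t)) → 1 + 36.86192·e^(−0.278t) = 1.89944
e^(−0.278t) = 0.0244 → t = ln(40.98312)/0.278 = 3.71316/0.278

t ≈ 13.4 months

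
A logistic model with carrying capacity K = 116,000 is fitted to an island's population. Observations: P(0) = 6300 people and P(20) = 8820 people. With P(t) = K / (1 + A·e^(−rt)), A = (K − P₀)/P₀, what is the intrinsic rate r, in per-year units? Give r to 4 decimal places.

r ≈ 0.0180 per year

A = (116000 − 6300)/6300 = 17.4127
8820 = 116000/(1 + 17.4127·e^(−r·20)) → e^(−20r) = (13.15193 − 1)/17.4127 = 0.697877
r = −ln(0.697877)/20 = 0.35971/20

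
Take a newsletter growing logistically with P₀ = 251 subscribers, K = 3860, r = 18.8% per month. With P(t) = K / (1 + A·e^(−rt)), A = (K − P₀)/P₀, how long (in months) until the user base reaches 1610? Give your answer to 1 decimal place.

t ≈ 12.4 months

A = (3860 − 251)/251 = 14.37849
1610 = 3860/(1 + 14.37849·e^(−0.188t)) → 1 + 14.37849·e^(−0.188t) = 2.39752
e^(−0.188t) = 0.097195 → t = ln(10.28861)/0.188 = 2.33104/0.188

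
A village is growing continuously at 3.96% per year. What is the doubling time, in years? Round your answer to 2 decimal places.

doubling time = ln(2) / |r| = 0.69315 / 0.0396

doubling time ≈ 17.50 years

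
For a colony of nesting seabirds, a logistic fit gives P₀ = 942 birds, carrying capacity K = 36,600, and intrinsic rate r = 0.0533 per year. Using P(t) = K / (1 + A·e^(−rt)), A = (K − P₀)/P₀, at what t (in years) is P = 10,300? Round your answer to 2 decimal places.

A = (36600 − 942)/942 = 37.8535
10300 = 36600/(1 + 37.8535·e^(−0.0533t)) → 1 + 37.8535·e^(−0.0533t) = 3.5534
e^(−0.0533t) = 0.067455 → t = ln(14.82476)/0.0533 = 2.6963/0.0533

t ≈ 50.59 years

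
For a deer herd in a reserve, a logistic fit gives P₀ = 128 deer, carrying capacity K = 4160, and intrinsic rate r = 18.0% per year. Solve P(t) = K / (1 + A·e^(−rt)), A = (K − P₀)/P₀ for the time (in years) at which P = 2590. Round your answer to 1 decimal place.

A = (4160 − 128)/128 = 31.5
2590 = 4160/(1 + 31.5·e^(−0.18t)) → 1 + 31.5·e^(−0.18t) = 1.60618
e^(−0.18t) = 0.019244 → t = ln(51.96497)/0.18 = 3.95057/0.18

t ≈ 21.9 years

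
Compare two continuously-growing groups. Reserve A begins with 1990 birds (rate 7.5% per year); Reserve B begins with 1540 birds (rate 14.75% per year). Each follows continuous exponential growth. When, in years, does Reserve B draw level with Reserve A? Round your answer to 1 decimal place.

1990·e^(0.075t) = 1540·e^(0.1475t)
1990/1540 = e^((0.1475 − 0.075)t) → ln(1.29221) = 0.0725·t
t = 0.25635 / 0.0725

t ≈ 3.5 years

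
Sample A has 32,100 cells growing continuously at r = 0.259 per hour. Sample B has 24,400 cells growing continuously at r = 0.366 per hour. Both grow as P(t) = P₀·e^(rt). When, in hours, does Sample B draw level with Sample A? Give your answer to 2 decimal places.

32100·e^(0.259t) = 24400·e^(0.366t)
32100/24400 = e^((0.366 − 0.259)t) → ln(1.31557) = 0.107·t
t = 0.27427 / 0.107

t ≈ 2.56 hours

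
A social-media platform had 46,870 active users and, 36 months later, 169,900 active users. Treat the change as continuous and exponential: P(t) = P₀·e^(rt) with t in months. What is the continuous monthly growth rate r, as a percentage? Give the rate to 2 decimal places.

r ≈ 3.58% per month

169900 = 46870 · e^(r·36)
e^(36r) = 169900/46870 = 3.62492
r = ln(3.62492) / 36 = 1.28783 / 36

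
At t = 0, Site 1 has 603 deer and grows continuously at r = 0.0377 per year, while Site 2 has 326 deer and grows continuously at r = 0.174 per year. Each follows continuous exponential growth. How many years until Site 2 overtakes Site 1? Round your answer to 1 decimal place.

603·e^(0.0377t) = 326·e^(0.174t)
603/326 = e^((0.174 − 0.0377)t) → ln(1.84969) = 0.1363·t
t = 0.61502 / 0.1363

t ≈ 4.5 years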